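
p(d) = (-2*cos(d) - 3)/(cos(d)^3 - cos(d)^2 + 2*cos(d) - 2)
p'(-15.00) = 0.53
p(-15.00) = 0.33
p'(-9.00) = 0.26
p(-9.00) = 0.22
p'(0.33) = -185.60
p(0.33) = 31.32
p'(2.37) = -0.61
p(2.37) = 0.36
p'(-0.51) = 50.41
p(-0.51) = 13.50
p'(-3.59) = -0.28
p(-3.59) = 0.22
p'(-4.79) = -2.79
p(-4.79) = 1.70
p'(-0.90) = 9.55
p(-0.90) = 4.70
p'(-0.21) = 719.92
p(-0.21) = 76.30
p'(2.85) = -0.16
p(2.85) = 0.19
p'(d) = (-2*cos(d) - 3)*(3*sin(d)*cos(d)^2 - 2*sin(d)*cos(d) + 2*sin(d))/(cos(d)^3 - cos(d)^2 + 2*cos(d) - 2)^2 + 2*sin(d)/(cos(d)^3 - cos(d)^2 + 2*cos(d) - 2)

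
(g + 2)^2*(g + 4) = g^3 + 8*g^2 + 20*g + 16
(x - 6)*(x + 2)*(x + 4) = x^3 - 28*x - 48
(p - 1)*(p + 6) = p^2 + 5*p - 6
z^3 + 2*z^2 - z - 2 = (z - 1)*(z + 1)*(z + 2)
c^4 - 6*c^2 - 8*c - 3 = (c - 3)*(c + 1)^3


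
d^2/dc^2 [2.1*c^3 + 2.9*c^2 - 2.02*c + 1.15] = 12.6*c + 5.8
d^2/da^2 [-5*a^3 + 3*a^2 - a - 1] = 6 - 30*a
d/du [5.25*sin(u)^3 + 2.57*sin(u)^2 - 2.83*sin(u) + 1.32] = (15.75*sin(u)^2 + 5.14*sin(u) - 2.83)*cos(u)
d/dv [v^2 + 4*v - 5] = 2*v + 4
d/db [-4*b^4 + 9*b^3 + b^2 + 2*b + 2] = -16*b^3 + 27*b^2 + 2*b + 2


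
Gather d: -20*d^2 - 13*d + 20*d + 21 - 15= -20*d^2 + 7*d + 6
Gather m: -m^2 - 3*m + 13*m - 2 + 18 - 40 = -m^2 + 10*m - 24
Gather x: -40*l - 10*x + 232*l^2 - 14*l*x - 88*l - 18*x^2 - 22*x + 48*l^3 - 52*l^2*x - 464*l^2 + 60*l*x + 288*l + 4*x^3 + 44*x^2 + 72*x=48*l^3 - 232*l^2 + 160*l + 4*x^3 + 26*x^2 + x*(-52*l^2 + 46*l + 40)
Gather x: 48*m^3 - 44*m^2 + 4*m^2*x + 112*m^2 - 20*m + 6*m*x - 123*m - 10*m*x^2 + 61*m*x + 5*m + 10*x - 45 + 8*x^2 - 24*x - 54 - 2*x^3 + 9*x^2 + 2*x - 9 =48*m^3 + 68*m^2 - 138*m - 2*x^3 + x^2*(17 - 10*m) + x*(4*m^2 + 67*m - 12) - 108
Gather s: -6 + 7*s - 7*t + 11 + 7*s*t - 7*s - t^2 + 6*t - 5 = 7*s*t - t^2 - t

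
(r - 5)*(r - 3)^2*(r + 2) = r^4 - 9*r^3 + 17*r^2 + 33*r - 90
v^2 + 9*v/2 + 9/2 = (v + 3/2)*(v + 3)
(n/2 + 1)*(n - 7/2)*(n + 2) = n^3/2 + n^2/4 - 5*n - 7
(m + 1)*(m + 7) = m^2 + 8*m + 7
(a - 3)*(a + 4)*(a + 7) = a^3 + 8*a^2 - 5*a - 84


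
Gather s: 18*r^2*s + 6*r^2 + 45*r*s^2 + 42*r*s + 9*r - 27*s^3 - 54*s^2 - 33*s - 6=6*r^2 + 9*r - 27*s^3 + s^2*(45*r - 54) + s*(18*r^2 + 42*r - 33) - 6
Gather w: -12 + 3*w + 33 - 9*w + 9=30 - 6*w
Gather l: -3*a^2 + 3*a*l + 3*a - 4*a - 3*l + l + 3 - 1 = -3*a^2 - a + l*(3*a - 2) + 2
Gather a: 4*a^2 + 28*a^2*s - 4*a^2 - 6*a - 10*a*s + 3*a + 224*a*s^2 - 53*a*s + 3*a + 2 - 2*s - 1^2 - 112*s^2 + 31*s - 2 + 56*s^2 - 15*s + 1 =28*a^2*s + a*(224*s^2 - 63*s) - 56*s^2 + 14*s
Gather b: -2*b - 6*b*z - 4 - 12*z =b*(-6*z - 2) - 12*z - 4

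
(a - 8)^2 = a^2 - 16*a + 64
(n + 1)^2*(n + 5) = n^3 + 7*n^2 + 11*n + 5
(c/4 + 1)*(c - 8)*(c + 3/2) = c^3/4 - 5*c^2/8 - 19*c/2 - 12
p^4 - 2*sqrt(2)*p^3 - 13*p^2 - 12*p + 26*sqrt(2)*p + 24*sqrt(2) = (p - 4)*(p + 1)*(p + 3)*(p - 2*sqrt(2))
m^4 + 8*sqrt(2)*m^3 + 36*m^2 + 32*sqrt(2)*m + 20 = (m + sqrt(2))^3*(m + 5*sqrt(2))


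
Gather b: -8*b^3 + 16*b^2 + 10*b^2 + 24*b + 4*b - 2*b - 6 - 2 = -8*b^3 + 26*b^2 + 26*b - 8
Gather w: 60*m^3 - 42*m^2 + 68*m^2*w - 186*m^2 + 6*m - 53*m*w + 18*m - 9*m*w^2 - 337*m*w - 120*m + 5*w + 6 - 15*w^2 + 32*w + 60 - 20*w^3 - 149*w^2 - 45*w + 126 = 60*m^3 - 228*m^2 - 96*m - 20*w^3 + w^2*(-9*m - 164) + w*(68*m^2 - 390*m - 8) + 192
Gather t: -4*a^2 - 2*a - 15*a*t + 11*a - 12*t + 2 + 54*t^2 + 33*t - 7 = -4*a^2 + 9*a + 54*t^2 + t*(21 - 15*a) - 5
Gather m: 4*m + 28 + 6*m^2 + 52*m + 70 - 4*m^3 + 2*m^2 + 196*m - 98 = -4*m^3 + 8*m^2 + 252*m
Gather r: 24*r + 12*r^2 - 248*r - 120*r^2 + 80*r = -108*r^2 - 144*r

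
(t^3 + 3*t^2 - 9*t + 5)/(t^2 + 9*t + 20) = (t^2 - 2*t + 1)/(t + 4)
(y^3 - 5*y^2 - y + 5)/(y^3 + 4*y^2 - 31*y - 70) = (y^2 - 1)/(y^2 + 9*y + 14)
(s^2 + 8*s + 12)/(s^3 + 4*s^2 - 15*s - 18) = (s + 2)/(s^2 - 2*s - 3)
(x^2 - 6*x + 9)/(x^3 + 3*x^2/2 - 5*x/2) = 2*(x^2 - 6*x + 9)/(x*(2*x^2 + 3*x - 5))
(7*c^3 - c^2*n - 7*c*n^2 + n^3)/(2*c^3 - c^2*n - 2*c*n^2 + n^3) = (7*c - n)/(2*c - n)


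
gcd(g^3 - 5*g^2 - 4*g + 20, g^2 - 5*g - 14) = g + 2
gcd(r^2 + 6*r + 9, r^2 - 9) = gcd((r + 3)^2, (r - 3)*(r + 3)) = r + 3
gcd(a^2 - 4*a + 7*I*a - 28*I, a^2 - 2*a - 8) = a - 4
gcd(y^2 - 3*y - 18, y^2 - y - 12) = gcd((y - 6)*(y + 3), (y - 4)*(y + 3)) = y + 3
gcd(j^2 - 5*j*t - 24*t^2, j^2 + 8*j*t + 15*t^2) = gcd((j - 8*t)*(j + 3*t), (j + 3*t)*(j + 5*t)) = j + 3*t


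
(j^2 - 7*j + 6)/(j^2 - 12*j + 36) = (j - 1)/(j - 6)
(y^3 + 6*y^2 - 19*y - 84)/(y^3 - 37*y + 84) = (y + 3)/(y - 3)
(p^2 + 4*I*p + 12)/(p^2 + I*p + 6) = (p + 6*I)/(p + 3*I)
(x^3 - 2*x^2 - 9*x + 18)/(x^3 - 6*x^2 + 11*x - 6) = (x + 3)/(x - 1)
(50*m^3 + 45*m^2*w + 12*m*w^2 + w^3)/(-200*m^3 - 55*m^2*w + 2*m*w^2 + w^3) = (2*m + w)/(-8*m + w)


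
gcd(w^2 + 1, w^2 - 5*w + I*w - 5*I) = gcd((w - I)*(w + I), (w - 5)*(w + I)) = w + I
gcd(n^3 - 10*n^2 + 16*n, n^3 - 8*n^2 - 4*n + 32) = n^2 - 10*n + 16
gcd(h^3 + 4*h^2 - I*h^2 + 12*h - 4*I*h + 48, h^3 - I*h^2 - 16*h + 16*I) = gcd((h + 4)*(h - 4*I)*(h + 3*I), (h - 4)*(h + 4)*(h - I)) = h + 4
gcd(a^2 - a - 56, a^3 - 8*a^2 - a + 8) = a - 8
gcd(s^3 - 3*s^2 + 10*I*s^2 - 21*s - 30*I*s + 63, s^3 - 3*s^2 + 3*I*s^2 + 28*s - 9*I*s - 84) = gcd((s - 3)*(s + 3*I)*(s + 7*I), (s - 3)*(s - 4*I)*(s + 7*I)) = s^2 + s*(-3 + 7*I) - 21*I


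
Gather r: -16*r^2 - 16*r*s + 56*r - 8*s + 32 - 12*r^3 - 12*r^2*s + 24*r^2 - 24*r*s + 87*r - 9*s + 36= -12*r^3 + r^2*(8 - 12*s) + r*(143 - 40*s) - 17*s + 68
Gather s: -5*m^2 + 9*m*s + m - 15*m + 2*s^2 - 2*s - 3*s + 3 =-5*m^2 - 14*m + 2*s^2 + s*(9*m - 5) + 3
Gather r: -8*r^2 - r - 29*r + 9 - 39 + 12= -8*r^2 - 30*r - 18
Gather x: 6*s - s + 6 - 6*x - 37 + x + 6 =5*s - 5*x - 25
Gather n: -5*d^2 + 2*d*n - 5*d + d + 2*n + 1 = -5*d^2 - 4*d + n*(2*d + 2) + 1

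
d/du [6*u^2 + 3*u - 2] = 12*u + 3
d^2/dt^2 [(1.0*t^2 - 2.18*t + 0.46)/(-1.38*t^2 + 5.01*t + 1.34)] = (-5.524416*t^3 - 16.351344*t^2 + 43.269624*t - 57.65498)/(2.628072*t^6 - 28.623132*t^5 + 96.258726*t^4 - 70.164549*t^3 - 93.468618*t^2 - 26.987868*t - 2.406104)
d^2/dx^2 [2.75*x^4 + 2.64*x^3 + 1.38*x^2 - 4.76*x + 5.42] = 33.0*x^2 + 15.84*x + 2.76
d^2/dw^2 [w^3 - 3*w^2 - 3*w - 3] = 6*w - 6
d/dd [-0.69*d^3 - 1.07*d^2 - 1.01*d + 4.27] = -2.07*d^2 - 2.14*d - 1.01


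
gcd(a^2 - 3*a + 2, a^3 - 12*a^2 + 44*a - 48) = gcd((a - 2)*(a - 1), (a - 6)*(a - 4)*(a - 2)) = a - 2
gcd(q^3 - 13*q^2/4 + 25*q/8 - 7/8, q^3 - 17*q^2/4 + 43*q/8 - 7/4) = q^2 - 9*q/4 + 7/8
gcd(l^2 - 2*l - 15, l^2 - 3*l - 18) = l + 3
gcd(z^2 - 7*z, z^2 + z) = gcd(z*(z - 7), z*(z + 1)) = z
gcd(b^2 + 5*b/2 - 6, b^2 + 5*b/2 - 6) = b^2 + 5*b/2 - 6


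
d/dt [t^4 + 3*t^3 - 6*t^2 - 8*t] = 4*t^3 + 9*t^2 - 12*t - 8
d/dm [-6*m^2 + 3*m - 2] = 3 - 12*m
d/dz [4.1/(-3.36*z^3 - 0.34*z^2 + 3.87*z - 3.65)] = (41.328*z^2 + 2.788*z - 15.867)/(3.36*z^3 + 0.34*z^2 - 3.87*z + 3.65)^2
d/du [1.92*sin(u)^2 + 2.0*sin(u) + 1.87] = (3.84*sin(u) + 2.0)*cos(u)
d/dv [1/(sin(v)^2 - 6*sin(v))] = 2*(3 - sin(v))*cos(v)/((sin(v) - 6)^2*sin(v)^2)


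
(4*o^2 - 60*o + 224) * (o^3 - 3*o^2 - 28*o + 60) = 4*o^5 - 72*o^4 + 292*o^3 + 1248*o^2 - 9872*o + 13440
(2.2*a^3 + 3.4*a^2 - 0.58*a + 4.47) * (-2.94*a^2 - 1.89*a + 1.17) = -6.468*a^5 - 14.154*a^4 - 2.1468*a^3 - 8.0676*a^2 - 9.1269*a + 5.2299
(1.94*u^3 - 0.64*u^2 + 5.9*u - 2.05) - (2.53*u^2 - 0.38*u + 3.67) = 1.94*u^3 - 3.17*u^2 + 6.28*u - 5.72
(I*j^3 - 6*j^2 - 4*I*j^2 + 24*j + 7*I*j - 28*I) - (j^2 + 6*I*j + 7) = I*j^3 - 7*j^2 - 4*I*j^2 + 24*j + I*j - 7 - 28*I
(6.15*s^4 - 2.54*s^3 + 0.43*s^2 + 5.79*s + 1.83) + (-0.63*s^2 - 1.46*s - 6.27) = 6.15*s^4 - 2.54*s^3 - 0.2*s^2 + 4.33*s - 4.44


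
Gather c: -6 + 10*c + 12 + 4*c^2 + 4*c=4*c^2 + 14*c + 6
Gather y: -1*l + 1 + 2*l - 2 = l - 1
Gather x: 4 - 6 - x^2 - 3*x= -x^2 - 3*x - 2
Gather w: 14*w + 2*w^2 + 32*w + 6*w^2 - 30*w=8*w^2 + 16*w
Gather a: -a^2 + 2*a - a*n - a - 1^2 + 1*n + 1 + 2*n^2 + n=-a^2 + a*(1 - n) + 2*n^2 + 2*n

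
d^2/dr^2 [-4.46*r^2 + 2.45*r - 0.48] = -8.92000000000000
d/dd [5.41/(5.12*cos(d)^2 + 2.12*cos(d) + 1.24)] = (55.3984*cos(d) + 11.4692)*sin(d)/(5.12*cos(d)^2 + 2.12*cos(d) + 1.24)^2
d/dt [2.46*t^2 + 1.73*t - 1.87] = 4.92*t + 1.73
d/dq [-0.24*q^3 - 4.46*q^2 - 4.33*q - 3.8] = -0.72*q^2 - 8.92*q - 4.33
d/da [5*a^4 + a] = 20*a^3 + 1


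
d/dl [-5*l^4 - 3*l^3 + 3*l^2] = l*(-20*l^2 - 9*l + 6)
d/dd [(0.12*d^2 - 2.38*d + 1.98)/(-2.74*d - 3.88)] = (-0.3288*d^2 - 0.9312*d + 14.6596)/(7.5076*d^2 + 21.2624*d + 15.0544)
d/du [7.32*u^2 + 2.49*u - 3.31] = 14.64*u + 2.49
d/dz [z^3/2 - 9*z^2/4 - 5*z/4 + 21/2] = 3*z^2/2 - 9*z/2 - 5/4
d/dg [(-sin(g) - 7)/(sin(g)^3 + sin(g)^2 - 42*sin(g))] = 2*(sin(g) - 3)*cos(g)/((sin(g) - 6)^2*sin(g)^2)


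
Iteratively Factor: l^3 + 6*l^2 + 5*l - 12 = (l - 1)*(l^2 + 7*l + 12) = (l - 1)*(l + 4)*(l + 3)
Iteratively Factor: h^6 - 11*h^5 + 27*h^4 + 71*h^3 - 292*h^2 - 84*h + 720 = (h - 3)*(h^5 - 8*h^4 + 3*h^3 + 80*h^2 - 52*h - 240) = (h - 3)^2*(h^4 - 5*h^3 - 12*h^2 + 44*h + 80) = (h - 4)*(h - 3)^2*(h^3 - h^2 - 16*h - 20) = (h - 4)*(h - 3)^2*(h + 2)*(h^2 - 3*h - 10) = (h - 5)*(h - 4)*(h - 3)^2*(h + 2)*(h + 2)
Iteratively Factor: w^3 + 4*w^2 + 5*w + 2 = (w + 1)*(w^2 + 3*w + 2) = (w + 1)^2*(w + 2)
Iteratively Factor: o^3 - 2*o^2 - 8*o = (o - 4)*(o^2 + 2*o) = (o - 4)*(o + 2)*(o)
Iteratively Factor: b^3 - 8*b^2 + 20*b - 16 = (b - 4)*(b^2 - 4*b + 4) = (b - 4)*(b - 2)*(b - 2)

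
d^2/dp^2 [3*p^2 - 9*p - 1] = 6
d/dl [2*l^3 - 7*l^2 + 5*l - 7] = 6*l^2 - 14*l + 5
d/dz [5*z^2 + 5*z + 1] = 10*z + 5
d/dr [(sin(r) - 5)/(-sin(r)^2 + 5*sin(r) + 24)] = (sin(r)^2 - 10*sin(r) + 49)*cos(r)/((sin(r) - 8)^2*(sin(r) + 3)^2)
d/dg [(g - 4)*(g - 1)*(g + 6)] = 3*g^2 + 2*g - 26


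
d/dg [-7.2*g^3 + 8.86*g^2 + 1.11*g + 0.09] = -21.6*g^2 + 17.72*g + 1.11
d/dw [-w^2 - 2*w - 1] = -2*w - 2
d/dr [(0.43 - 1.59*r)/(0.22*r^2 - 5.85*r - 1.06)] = (0.3498*r^2 - 0.1892*r + 4.2009)/(0.0484*r^4 - 2.574*r^3 + 33.7561*r^2 + 12.402*r + 1.1236)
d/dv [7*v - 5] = 7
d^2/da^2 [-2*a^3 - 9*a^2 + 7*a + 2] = -12*a - 18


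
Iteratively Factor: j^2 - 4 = (j - 2)*(j + 2)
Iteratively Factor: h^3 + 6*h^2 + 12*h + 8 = (h + 2)*(h^2 + 4*h + 4) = (h + 2)^2*(h + 2)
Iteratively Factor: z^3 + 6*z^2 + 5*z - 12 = (z + 4)*(z^2 + 2*z - 3) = (z + 3)*(z + 4)*(z - 1)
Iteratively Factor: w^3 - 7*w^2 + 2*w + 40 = (w + 2)*(w^2 - 9*w + 20) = (w - 4)*(w + 2)*(w - 5)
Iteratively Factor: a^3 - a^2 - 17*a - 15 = (a - 5)*(a^2 + 4*a + 3) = (a - 5)*(a + 1)*(a + 3)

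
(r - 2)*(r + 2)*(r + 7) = r^3 + 7*r^2 - 4*r - 28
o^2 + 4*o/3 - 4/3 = (o - 2/3)*(o + 2)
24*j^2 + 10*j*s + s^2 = (4*j + s)*(6*j + s)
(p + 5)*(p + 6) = p^2 + 11*p + 30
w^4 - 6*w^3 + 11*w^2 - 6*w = w*(w - 3)*(w - 2)*(w - 1)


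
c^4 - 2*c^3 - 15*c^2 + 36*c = c*(c - 3)^2*(c + 4)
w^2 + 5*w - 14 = (w - 2)*(w + 7)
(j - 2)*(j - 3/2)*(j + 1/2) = j^3 - 3*j^2 + 5*j/4 + 3/2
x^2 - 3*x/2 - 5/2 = (x - 5/2)*(x + 1)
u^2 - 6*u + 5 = (u - 5)*(u - 1)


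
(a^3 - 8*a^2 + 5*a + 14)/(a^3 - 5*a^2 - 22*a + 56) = (a + 1)/(a + 4)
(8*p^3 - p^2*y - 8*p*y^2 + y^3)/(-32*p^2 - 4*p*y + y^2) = (-p^2 + y^2)/(4*p + y)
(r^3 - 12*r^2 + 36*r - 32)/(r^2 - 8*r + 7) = (r^3 - 12*r^2 + 36*r - 32)/(r^2 - 8*r + 7)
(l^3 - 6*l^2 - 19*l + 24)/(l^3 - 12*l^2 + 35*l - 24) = (l + 3)/(l - 3)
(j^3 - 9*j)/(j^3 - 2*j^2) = (j^2 - 9)/(j*(j - 2))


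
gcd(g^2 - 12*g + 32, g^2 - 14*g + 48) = g - 8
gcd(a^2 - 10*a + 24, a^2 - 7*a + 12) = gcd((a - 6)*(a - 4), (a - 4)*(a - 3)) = a - 4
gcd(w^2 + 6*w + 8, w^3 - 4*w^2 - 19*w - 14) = w + 2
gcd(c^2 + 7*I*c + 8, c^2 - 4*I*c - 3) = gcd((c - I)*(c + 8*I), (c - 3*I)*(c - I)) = c - I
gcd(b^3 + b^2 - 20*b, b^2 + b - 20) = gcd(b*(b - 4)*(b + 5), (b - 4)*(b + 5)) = b^2 + b - 20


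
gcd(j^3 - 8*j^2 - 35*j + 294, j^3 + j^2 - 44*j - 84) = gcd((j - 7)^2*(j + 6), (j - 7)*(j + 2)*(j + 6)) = j^2 - j - 42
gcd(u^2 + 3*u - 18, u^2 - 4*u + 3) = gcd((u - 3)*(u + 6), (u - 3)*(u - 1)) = u - 3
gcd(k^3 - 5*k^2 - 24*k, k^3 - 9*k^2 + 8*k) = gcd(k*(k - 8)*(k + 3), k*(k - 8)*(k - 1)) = k^2 - 8*k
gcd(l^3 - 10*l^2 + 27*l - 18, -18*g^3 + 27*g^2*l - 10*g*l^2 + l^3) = 1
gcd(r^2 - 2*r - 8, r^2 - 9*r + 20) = r - 4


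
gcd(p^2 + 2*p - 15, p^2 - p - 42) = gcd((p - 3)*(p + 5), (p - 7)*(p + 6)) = 1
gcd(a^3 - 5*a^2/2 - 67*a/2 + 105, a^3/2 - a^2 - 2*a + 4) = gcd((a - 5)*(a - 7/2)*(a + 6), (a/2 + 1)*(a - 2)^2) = 1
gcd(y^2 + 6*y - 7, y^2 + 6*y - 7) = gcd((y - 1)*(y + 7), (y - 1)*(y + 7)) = y^2 + 6*y - 7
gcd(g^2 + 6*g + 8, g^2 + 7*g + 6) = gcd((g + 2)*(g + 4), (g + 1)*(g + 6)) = 1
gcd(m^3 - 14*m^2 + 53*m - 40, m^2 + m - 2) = m - 1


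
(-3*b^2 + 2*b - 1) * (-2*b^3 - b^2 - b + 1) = 6*b^5 - b^4 + 3*b^3 - 4*b^2 + 3*b - 1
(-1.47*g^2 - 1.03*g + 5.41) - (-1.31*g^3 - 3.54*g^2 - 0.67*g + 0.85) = 1.31*g^3 + 2.07*g^2 - 0.36*g + 4.56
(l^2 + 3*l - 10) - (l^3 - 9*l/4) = -l^3 + l^2 + 21*l/4 - 10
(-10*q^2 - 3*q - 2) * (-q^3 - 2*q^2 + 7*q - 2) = 10*q^5 + 23*q^4 - 62*q^3 + 3*q^2 - 8*q + 4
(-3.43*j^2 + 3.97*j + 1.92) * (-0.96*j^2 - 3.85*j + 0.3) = 3.2928*j^4 + 9.3943*j^3 - 18.1567*j^2 - 6.201*j + 0.576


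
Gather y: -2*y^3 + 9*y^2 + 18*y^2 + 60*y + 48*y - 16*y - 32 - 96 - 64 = -2*y^3 + 27*y^2 + 92*y - 192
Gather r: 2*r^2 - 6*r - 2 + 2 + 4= 2*r^2 - 6*r + 4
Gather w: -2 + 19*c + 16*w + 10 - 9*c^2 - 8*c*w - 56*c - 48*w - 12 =-9*c^2 - 37*c + w*(-8*c - 32) - 4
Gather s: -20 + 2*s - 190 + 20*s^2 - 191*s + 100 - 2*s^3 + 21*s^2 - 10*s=-2*s^3 + 41*s^2 - 199*s - 110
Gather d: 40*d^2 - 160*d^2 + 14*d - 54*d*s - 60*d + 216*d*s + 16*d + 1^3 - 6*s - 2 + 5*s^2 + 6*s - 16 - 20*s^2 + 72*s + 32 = -120*d^2 + d*(162*s - 30) - 15*s^2 + 72*s + 15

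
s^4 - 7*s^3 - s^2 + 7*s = s*(s - 7)*(s - 1)*(s + 1)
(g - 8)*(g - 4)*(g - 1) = g^3 - 13*g^2 + 44*g - 32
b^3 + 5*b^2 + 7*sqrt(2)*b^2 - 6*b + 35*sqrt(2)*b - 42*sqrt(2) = (b - 1)*(b + 6)*(b + 7*sqrt(2))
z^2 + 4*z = z*(z + 4)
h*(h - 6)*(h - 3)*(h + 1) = h^4 - 8*h^3 + 9*h^2 + 18*h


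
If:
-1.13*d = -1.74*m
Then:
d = 1.53982300884956*m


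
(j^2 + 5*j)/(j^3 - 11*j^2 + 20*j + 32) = j*(j + 5)/(j^3 - 11*j^2 + 20*j + 32)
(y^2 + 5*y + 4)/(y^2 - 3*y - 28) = (y + 1)/(y - 7)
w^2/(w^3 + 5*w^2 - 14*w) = w/(w^2 + 5*w - 14)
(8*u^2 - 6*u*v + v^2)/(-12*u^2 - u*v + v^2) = (-2*u + v)/(3*u + v)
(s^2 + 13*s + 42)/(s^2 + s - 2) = (s^2 + 13*s + 42)/(s^2 + s - 2)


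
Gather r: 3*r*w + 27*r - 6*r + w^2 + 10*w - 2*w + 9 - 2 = r*(3*w + 21) + w^2 + 8*w + 7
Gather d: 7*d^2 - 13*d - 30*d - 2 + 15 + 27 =7*d^2 - 43*d + 40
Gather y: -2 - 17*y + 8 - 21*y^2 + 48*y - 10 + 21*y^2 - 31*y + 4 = 0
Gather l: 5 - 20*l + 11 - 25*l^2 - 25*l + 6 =-25*l^2 - 45*l + 22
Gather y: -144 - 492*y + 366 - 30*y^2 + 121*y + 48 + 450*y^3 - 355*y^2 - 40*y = 450*y^3 - 385*y^2 - 411*y + 270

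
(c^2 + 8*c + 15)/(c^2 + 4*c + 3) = (c + 5)/(c + 1)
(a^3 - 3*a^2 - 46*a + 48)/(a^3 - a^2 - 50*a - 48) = (a - 1)/(a + 1)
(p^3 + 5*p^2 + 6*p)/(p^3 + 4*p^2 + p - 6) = p/(p - 1)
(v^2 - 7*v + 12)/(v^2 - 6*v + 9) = (v - 4)/(v - 3)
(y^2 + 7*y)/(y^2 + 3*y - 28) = y/(y - 4)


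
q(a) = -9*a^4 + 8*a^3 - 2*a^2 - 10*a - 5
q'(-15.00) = 126950.00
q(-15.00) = -482930.00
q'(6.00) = -6946.00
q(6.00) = -10073.00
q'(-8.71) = 25633.53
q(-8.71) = -57154.09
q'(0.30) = -10.01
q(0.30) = -8.04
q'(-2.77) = 950.37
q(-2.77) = -692.54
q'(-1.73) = 255.15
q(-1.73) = -115.72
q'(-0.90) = 39.28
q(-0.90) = -9.36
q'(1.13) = -35.82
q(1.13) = -21.98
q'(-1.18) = 87.29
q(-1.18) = -26.58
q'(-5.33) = 6144.23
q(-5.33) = -8483.46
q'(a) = -36*a^3 + 24*a^2 - 4*a - 10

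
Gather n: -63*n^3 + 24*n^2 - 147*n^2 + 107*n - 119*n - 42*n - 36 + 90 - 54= -63*n^3 - 123*n^2 - 54*n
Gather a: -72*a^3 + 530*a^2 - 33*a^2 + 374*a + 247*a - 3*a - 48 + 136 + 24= -72*a^3 + 497*a^2 + 618*a + 112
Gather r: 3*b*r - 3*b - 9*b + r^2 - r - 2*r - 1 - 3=-12*b + r^2 + r*(3*b - 3) - 4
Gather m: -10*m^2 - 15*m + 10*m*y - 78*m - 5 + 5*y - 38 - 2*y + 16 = -10*m^2 + m*(10*y - 93) + 3*y - 27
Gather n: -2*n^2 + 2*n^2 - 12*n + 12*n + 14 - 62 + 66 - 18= 0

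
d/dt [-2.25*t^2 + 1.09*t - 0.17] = 1.09 - 4.5*t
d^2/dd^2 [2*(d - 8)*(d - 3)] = 4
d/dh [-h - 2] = -1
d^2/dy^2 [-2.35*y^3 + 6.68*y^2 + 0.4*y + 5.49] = 13.36 - 14.1*y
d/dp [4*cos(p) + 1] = -4*sin(p)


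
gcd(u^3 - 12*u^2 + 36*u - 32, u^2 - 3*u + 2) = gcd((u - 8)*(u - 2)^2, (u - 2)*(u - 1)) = u - 2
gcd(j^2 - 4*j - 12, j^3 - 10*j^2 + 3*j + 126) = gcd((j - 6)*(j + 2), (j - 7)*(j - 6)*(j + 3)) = j - 6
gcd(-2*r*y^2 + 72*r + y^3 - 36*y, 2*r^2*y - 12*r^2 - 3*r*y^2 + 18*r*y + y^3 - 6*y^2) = -2*r*y + 12*r + y^2 - 6*y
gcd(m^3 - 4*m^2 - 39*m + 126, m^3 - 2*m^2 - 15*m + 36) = m - 3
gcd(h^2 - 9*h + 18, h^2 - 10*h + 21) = h - 3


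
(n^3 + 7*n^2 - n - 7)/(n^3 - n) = (n + 7)/n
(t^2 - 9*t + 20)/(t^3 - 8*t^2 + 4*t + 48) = (t - 5)/(t^2 - 4*t - 12)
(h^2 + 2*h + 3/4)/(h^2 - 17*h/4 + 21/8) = 2*(4*h^2 + 8*h + 3)/(8*h^2 - 34*h + 21)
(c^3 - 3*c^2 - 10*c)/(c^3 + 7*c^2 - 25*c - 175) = c*(c + 2)/(c^2 + 12*c + 35)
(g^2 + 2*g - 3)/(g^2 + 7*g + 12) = (g - 1)/(g + 4)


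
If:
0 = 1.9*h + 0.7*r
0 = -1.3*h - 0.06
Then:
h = -0.05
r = 0.13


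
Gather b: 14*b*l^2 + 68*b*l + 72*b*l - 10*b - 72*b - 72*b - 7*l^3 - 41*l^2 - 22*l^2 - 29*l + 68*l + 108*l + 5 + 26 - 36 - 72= b*(14*l^2 + 140*l - 154) - 7*l^3 - 63*l^2 + 147*l - 77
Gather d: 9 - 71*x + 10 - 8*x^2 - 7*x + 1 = -8*x^2 - 78*x + 20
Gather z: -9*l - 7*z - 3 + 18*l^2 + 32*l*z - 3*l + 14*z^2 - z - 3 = 18*l^2 - 12*l + 14*z^2 + z*(32*l - 8) - 6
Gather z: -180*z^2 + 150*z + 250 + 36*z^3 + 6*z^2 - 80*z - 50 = 36*z^3 - 174*z^2 + 70*z + 200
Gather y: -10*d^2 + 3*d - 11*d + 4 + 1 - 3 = -10*d^2 - 8*d + 2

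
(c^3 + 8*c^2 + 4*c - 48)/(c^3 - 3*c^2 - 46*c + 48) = (c^2 + 2*c - 8)/(c^2 - 9*c + 8)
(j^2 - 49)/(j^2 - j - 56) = (j - 7)/(j - 8)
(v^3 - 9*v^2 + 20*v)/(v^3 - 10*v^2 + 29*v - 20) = v/(v - 1)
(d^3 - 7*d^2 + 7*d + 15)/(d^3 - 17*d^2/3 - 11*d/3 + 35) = 3*(d + 1)/(3*d + 7)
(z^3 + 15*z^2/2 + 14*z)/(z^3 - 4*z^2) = (z^2 + 15*z/2 + 14)/(z*(z - 4))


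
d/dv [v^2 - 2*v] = 2*v - 2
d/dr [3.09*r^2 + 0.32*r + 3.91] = 6.18*r + 0.32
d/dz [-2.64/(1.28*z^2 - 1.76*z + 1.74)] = (6.7584*z - 4.6464)/(1.28*z^2 - 1.76*z + 1.74)^2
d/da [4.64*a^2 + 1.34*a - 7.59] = 9.28*a + 1.34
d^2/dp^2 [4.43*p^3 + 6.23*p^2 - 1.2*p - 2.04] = 26.58*p + 12.46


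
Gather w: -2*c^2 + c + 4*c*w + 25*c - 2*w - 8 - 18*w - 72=-2*c^2 + 26*c + w*(4*c - 20) - 80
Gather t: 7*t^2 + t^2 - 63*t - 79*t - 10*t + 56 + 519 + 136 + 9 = 8*t^2 - 152*t + 720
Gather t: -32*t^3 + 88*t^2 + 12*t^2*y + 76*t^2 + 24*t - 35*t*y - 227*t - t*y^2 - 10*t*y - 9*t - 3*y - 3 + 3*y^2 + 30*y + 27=-32*t^3 + t^2*(12*y + 164) + t*(-y^2 - 45*y - 212) + 3*y^2 + 27*y + 24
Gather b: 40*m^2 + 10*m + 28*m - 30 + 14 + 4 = 40*m^2 + 38*m - 12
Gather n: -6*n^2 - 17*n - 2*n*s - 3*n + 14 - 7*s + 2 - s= -6*n^2 + n*(-2*s - 20) - 8*s + 16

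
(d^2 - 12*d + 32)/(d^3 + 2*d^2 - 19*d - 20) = (d - 8)/(d^2 + 6*d + 5)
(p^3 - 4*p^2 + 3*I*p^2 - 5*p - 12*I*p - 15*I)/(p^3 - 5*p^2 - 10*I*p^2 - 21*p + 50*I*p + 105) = (p^2 + p*(1 + 3*I) + 3*I)/(p^2 - 10*I*p - 21)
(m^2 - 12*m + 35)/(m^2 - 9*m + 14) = (m - 5)/(m - 2)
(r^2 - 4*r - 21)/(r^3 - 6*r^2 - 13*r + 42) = 1/(r - 2)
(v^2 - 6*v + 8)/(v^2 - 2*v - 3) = (-v^2 + 6*v - 8)/(-v^2 + 2*v + 3)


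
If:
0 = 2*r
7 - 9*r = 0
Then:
No Solution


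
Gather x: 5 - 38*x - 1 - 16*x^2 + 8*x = -16*x^2 - 30*x + 4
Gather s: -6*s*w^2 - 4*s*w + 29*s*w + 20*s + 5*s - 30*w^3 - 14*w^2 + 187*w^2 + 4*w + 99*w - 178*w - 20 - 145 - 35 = s*(-6*w^2 + 25*w + 25) - 30*w^3 + 173*w^2 - 75*w - 200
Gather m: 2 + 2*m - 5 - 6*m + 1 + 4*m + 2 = 0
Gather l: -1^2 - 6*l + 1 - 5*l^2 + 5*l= -5*l^2 - l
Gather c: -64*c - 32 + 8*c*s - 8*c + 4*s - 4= c*(8*s - 72) + 4*s - 36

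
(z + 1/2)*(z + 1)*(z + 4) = z^3 + 11*z^2/2 + 13*z/2 + 2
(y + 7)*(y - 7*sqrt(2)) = y^2 - 7*sqrt(2)*y + 7*y - 49*sqrt(2)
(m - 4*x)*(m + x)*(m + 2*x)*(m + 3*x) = m^4 + 2*m^3*x - 13*m^2*x^2 - 38*m*x^3 - 24*x^4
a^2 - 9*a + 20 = (a - 5)*(a - 4)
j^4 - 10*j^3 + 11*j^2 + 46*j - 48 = (j - 8)*(j - 3)*(j - 1)*(j + 2)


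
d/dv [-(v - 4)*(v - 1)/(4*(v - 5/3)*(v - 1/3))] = 9*(-27*v^2 + 62*v - 47)/(4*(81*v^4 - 324*v^3 + 414*v^2 - 180*v + 25))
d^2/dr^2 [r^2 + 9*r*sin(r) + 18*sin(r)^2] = -9*r*sin(r) - 72*sin(r)^2 + 18*cos(r) + 38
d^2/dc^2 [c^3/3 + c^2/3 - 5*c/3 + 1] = 2*c + 2/3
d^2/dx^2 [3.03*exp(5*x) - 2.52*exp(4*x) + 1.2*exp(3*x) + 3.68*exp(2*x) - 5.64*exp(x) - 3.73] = (75.75*exp(4*x) - 40.32*exp(3*x) + 10.8*exp(2*x) + 14.72*exp(x) - 5.64)*exp(x)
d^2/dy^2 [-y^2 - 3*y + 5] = -2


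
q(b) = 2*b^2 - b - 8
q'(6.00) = 23.00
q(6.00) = 58.00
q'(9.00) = 35.00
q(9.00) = 145.00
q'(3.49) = 12.96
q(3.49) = 12.87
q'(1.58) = 5.32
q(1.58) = -4.59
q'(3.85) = 14.40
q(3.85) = 17.80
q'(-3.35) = -14.40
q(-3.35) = 17.80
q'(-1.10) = -5.40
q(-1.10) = -4.48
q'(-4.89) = -20.56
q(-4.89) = 44.71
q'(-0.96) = -4.84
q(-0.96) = -5.20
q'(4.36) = 16.44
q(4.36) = 25.66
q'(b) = 4*b - 1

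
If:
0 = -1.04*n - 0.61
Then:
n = -0.59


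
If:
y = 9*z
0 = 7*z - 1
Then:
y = 9/7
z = 1/7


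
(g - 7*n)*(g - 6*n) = g^2 - 13*g*n + 42*n^2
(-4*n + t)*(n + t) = -4*n^2 - 3*n*t + t^2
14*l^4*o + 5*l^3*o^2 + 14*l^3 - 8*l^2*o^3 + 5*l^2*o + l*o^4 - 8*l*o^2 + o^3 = (-7*l + o)*(-2*l + o)*(l + o)*(l*o + 1)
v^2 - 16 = (v - 4)*(v + 4)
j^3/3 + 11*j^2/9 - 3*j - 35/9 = (j/3 + 1/3)*(j - 7/3)*(j + 5)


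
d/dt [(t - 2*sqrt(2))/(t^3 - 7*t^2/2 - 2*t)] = 2*(-t*(-2*t^2 + 7*t + 4) + 2*(t - 2*sqrt(2))*(-3*t^2 + 7*t + 2))/(t^2*(-2*t^2 + 7*t + 4)^2)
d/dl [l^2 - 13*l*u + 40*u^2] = 2*l - 13*u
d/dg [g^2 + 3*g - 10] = 2*g + 3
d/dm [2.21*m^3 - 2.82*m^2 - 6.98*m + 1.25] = 6.63*m^2 - 5.64*m - 6.98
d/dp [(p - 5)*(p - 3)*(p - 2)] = 3*p^2 - 20*p + 31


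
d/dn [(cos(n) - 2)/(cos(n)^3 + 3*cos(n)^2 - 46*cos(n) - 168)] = (-21*cos(n) - 3*cos(2*n) + cos(3*n) + 517)*sin(n)/(2*(cos(n)^3 + 3*cos(n)^2 - 46*cos(n) - 168)^2)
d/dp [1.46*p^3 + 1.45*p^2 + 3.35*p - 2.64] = 4.38*p^2 + 2.9*p + 3.35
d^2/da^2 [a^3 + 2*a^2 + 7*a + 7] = 6*a + 4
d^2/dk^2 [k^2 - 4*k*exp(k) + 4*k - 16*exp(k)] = -4*k*exp(k) - 24*exp(k) + 2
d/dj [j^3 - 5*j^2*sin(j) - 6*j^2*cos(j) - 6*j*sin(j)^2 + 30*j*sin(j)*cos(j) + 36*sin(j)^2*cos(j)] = 6*j^2*sin(j) - 5*j^2*cos(j) + 3*j^2 - 10*j*sin(j) - 6*j*sin(2*j) - 12*j*cos(j) + 30*j*cos(2*j) - 9*sin(j) + 15*sin(2*j) + 27*sin(3*j) + 3*cos(2*j) - 3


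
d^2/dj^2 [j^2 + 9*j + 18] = 2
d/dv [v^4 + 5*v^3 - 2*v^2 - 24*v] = 4*v^3 + 15*v^2 - 4*v - 24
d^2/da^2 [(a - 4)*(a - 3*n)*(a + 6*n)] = 6*a + 6*n - 8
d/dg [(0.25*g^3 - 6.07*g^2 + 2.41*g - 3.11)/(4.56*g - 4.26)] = (2.28*g^3 - 30.8742*g^2 + 51.7164*g + 3.915)/(20.7936*g^2 - 38.8512*g + 18.1476)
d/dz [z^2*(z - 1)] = z*(3*z - 2)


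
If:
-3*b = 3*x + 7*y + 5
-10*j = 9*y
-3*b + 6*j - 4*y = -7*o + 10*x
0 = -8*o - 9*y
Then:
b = -727*y/840 - 50/21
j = -9*y/10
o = -9*y/8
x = 5/7 - 411*y/280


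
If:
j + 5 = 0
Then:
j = -5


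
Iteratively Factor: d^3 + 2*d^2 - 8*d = (d + 4)*(d^2 - 2*d) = (d - 2)*(d + 4)*(d)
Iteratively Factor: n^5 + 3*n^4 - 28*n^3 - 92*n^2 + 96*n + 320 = (n + 4)*(n^4 - n^3 - 24*n^2 + 4*n + 80) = (n + 2)*(n + 4)*(n^3 - 3*n^2 - 18*n + 40) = (n + 2)*(n + 4)^2*(n^2 - 7*n + 10) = (n - 2)*(n + 2)*(n + 4)^2*(n - 5)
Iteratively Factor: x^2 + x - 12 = (x + 4)*(x - 3)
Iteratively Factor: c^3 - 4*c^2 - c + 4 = (c - 1)*(c^2 - 3*c - 4) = (c - 1)*(c + 1)*(c - 4)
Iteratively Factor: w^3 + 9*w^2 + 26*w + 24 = (w + 3)*(w^2 + 6*w + 8) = (w + 3)*(w + 4)*(w + 2)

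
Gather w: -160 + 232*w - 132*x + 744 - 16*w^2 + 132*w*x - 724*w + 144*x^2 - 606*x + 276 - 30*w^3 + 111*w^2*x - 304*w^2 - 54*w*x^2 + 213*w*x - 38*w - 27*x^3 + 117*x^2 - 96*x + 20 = -30*w^3 + w^2*(111*x - 320) + w*(-54*x^2 + 345*x - 530) - 27*x^3 + 261*x^2 - 834*x + 880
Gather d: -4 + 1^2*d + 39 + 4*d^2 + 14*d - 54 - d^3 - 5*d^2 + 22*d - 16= -d^3 - d^2 + 37*d - 35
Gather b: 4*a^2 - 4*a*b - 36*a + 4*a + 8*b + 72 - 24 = 4*a^2 - 32*a + b*(8 - 4*a) + 48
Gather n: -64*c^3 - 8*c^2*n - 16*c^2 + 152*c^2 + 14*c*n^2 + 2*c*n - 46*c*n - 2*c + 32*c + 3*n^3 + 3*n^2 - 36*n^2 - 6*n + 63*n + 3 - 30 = -64*c^3 + 136*c^2 + 30*c + 3*n^3 + n^2*(14*c - 33) + n*(-8*c^2 - 44*c + 57) - 27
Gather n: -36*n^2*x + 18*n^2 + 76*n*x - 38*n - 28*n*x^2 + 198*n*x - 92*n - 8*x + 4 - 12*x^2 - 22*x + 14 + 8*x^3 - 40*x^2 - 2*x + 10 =n^2*(18 - 36*x) + n*(-28*x^2 + 274*x - 130) + 8*x^3 - 52*x^2 - 32*x + 28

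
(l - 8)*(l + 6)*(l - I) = l^3 - 2*l^2 - I*l^2 - 48*l + 2*I*l + 48*I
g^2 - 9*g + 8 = (g - 8)*(g - 1)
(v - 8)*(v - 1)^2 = v^3 - 10*v^2 + 17*v - 8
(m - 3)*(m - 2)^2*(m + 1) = m^4 - 6*m^3 + 9*m^2 + 4*m - 12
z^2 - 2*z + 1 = (z - 1)^2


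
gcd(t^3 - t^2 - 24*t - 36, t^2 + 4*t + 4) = t + 2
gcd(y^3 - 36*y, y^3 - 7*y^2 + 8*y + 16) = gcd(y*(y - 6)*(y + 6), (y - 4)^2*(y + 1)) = 1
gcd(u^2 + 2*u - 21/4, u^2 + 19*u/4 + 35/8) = u + 7/2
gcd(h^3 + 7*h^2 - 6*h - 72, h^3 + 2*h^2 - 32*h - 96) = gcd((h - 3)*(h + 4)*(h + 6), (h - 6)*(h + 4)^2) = h + 4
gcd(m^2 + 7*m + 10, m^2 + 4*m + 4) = m + 2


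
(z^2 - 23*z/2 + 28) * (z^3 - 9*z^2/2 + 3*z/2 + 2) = z^5 - 16*z^4 + 325*z^3/4 - 565*z^2/4 + 19*z + 56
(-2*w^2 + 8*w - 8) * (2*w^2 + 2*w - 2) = -4*w^4 + 12*w^3 + 4*w^2 - 32*w + 16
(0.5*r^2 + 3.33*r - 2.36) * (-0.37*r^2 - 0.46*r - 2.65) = -0.185*r^4 - 1.4621*r^3 - 1.9836*r^2 - 7.7389*r + 6.254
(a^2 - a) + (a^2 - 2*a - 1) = 2*a^2 - 3*a - 1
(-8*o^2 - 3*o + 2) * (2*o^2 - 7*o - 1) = -16*o^4 + 50*o^3 + 33*o^2 - 11*o - 2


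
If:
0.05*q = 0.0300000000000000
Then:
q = 0.60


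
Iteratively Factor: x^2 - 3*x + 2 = (x - 1)*(x - 2)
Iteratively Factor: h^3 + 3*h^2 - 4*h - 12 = (h + 2)*(h^2 + h - 6) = (h + 2)*(h + 3)*(h - 2)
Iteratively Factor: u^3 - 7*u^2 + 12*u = (u - 3)*(u^2 - 4*u) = (u - 4)*(u - 3)*(u)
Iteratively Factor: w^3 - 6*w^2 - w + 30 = (w - 5)*(w^2 - w - 6) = (w - 5)*(w + 2)*(w - 3)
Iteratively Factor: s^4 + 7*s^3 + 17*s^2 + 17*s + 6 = (s + 2)*(s^3 + 5*s^2 + 7*s + 3) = (s + 1)*(s + 2)*(s^2 + 4*s + 3) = (s + 1)^2*(s + 2)*(s + 3)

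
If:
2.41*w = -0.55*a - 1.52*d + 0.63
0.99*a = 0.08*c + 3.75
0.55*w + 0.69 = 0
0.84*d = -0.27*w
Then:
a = 5.53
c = 21.54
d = 0.40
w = -1.25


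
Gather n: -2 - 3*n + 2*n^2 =2*n^2 - 3*n - 2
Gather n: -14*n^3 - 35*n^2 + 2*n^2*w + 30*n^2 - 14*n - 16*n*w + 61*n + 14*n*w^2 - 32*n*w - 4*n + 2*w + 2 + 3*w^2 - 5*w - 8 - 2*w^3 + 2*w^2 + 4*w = -14*n^3 + n^2*(2*w - 5) + n*(14*w^2 - 48*w + 43) - 2*w^3 + 5*w^2 + w - 6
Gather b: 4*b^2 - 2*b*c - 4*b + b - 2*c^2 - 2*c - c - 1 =4*b^2 + b*(-2*c - 3) - 2*c^2 - 3*c - 1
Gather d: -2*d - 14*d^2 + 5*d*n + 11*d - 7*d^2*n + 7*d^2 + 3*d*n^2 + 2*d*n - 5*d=d^2*(-7*n - 7) + d*(3*n^2 + 7*n + 4)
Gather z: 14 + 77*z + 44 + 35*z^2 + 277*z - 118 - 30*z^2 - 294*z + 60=5*z^2 + 60*z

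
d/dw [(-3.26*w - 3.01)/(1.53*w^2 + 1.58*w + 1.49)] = (4.9878*w^2 + 9.2106*w - 0.101599999999999)/(2.3409*w^4 + 4.8348*w^3 + 7.0558*w^2 + 4.7084*w + 2.2201)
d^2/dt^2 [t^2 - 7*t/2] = 2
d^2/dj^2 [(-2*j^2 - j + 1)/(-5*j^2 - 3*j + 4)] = 10*(-j^3 + 9*j^2 + 3*j + 3)/(125*j^6 + 225*j^5 - 165*j^4 - 333*j^3 + 132*j^2 + 144*j - 64)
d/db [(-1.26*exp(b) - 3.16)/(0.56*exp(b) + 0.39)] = 1.2782*exp(b)/(0.56*exp(b) + 0.39)^2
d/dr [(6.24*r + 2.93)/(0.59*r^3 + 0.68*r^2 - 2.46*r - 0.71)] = (-7.3632*r^3 - 9.4293*r^2 - 3.9848*r + 2.7774)/(0.3481*r^6 + 0.8024*r^5 - 2.4404*r^4 - 4.1834*r^3 + 5.086*r^2 + 3.4932*r + 0.5041)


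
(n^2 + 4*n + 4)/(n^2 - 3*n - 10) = (n + 2)/(n - 5)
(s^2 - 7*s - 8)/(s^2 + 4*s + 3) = (s - 8)/(s + 3)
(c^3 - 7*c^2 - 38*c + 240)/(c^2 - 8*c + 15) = (c^2 - 2*c - 48)/(c - 3)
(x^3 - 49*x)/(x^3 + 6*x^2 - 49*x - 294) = x/(x + 6)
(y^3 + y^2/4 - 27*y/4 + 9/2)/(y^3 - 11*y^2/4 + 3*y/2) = (y + 3)/y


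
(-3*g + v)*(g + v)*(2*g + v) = -6*g^3 - 7*g^2*v + v^3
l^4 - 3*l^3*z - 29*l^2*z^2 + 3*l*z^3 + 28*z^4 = (l - 7*z)*(l - z)*(l + z)*(l + 4*z)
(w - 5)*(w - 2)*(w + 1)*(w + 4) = w^4 - 2*w^3 - 21*w^2 + 22*w + 40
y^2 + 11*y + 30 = (y + 5)*(y + 6)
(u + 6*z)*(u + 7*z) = u^2 + 13*u*z + 42*z^2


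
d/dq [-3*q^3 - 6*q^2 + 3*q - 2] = -9*q^2 - 12*q + 3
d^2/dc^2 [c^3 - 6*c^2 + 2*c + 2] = 6*c - 12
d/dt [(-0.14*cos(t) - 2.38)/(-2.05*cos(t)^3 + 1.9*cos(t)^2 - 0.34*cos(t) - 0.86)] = (0.574*cos(t)^3 + 14.371*cos(t)^2 - 9.044*cos(t) + 0.6888)*sin(t)/(4.2025*cos(t)^6 - 7.79*cos(t)^5 + 5.004*cos(t)^4 + 2.234*cos(t)^3 - 3.1524*cos(t)^2 + 0.5848*cos(t) + 0.7396)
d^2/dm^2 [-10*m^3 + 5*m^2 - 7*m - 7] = 10 - 60*m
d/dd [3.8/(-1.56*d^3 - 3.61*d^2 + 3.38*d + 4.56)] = (17.784*d^2 + 27.436*d - 12.844)/(1.56*d^3 + 3.61*d^2 - 3.38*d - 4.56)^2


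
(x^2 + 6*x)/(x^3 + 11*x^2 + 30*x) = 1/(x + 5)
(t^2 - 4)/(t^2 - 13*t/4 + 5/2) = 4*(t + 2)/(4*t - 5)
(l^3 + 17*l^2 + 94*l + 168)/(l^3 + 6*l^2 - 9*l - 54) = (l^2 + 11*l + 28)/(l^2 - 9)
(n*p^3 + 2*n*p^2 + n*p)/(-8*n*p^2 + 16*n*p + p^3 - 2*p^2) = n*(p^2 + 2*p + 1)/(-8*n*p + 16*n + p^2 - 2*p)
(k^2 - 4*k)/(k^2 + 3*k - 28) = k/(k + 7)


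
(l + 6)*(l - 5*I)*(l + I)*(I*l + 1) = I*l^4 + 5*l^3 + 6*I*l^3 + 30*l^2 + I*l^2 + 5*l + 6*I*l + 30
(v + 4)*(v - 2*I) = v^2 + 4*v - 2*I*v - 8*I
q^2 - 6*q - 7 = (q - 7)*(q + 1)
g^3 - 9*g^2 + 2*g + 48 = (g - 8)*(g - 3)*(g + 2)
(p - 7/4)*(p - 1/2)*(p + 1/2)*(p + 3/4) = p^4 - p^3 - 25*p^2/16 + p/4 + 21/64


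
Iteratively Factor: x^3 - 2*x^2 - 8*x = (x - 4)*(x^2 + 2*x) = x*(x - 4)*(x + 2)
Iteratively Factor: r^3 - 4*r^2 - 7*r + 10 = (r - 1)*(r^2 - 3*r - 10) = (r - 1)*(r + 2)*(r - 5)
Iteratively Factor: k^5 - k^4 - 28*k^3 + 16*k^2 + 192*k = (k)*(k^4 - k^3 - 28*k^2 + 16*k + 192) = k*(k - 4)*(k^3 + 3*k^2 - 16*k - 48) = k*(k - 4)*(k + 3)*(k^2 - 16) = k*(k - 4)*(k + 3)*(k + 4)*(k - 4)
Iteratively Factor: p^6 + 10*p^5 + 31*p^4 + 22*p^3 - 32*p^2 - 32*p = (p + 4)*(p^5 + 6*p^4 + 7*p^3 - 6*p^2 - 8*p) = (p + 4)^2*(p^4 + 2*p^3 - p^2 - 2*p) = (p + 1)*(p + 4)^2*(p^3 + p^2 - 2*p) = p*(p + 1)*(p + 4)^2*(p^2 + p - 2) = p*(p - 1)*(p + 1)*(p + 4)^2*(p + 2)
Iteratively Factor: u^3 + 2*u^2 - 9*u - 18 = (u + 2)*(u^2 - 9) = (u - 3)*(u + 2)*(u + 3)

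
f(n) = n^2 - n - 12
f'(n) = 2*n - 1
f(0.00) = -12.00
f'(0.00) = -1.00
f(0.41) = -12.24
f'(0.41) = -0.18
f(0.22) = -12.17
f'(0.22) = -0.56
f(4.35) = 2.57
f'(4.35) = 7.70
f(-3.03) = 0.21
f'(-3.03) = -7.06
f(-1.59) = -7.88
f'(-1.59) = -4.18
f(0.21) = -12.17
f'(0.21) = -0.58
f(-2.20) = -4.96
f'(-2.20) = -5.40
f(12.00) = 120.00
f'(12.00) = 23.00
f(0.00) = -12.00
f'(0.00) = -1.00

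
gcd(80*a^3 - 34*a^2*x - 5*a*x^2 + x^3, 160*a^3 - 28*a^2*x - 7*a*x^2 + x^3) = -40*a^2 - 3*a*x + x^2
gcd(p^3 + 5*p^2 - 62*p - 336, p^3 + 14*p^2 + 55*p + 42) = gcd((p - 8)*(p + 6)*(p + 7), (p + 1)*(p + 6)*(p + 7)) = p^2 + 13*p + 42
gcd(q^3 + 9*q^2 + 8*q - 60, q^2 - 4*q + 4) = q - 2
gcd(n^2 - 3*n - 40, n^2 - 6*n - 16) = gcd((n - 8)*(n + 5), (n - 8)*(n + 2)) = n - 8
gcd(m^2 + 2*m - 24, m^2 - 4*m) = m - 4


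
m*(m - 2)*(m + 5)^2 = m^4 + 8*m^3 + 5*m^2 - 50*m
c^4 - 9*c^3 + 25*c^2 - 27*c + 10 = (c - 5)*(c - 2)*(c - 1)^2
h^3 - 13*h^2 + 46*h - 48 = (h - 8)*(h - 3)*(h - 2)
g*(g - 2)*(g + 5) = g^3 + 3*g^2 - 10*g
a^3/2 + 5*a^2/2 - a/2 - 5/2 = (a/2 + 1/2)*(a - 1)*(a + 5)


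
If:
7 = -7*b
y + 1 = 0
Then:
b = -1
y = -1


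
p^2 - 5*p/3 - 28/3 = (p - 4)*(p + 7/3)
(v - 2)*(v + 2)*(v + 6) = v^3 + 6*v^2 - 4*v - 24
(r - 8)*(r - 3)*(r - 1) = r^3 - 12*r^2 + 35*r - 24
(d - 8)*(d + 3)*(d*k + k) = d^3*k - 4*d^2*k - 29*d*k - 24*k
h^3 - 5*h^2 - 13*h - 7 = (h - 7)*(h + 1)^2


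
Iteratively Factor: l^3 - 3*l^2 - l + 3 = (l - 3)*(l^2 - 1) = (l - 3)*(l + 1)*(l - 1)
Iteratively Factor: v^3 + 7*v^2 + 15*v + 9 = (v + 3)*(v^2 + 4*v + 3) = (v + 3)^2*(v + 1)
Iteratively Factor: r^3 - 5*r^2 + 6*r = (r)*(r^2 - 5*r + 6) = r*(r - 2)*(r - 3)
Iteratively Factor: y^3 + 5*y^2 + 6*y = (y + 3)*(y^2 + 2*y) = (y + 2)*(y + 3)*(y)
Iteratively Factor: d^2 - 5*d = (d)*(d - 5)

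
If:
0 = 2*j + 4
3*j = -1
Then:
No Solution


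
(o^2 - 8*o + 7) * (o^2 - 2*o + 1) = o^4 - 10*o^3 + 24*o^2 - 22*o + 7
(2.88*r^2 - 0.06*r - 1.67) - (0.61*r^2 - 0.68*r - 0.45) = 2.27*r^2 + 0.62*r - 1.22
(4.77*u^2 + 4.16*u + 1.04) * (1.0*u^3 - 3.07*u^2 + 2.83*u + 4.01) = 4.77*u^5 - 10.4839*u^4 + 1.7679*u^3 + 27.7077*u^2 + 19.6248*u + 4.1704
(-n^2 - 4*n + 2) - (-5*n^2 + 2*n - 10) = 4*n^2 - 6*n + 12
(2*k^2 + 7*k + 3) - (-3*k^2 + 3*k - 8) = 5*k^2 + 4*k + 11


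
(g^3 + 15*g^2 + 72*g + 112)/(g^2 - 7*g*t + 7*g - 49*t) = (-g^2 - 8*g - 16)/(-g + 7*t)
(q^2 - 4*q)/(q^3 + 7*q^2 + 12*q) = (q - 4)/(q^2 + 7*q + 12)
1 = 1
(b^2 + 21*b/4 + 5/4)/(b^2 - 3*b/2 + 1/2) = (4*b^2 + 21*b + 5)/(2*(2*b^2 - 3*b + 1))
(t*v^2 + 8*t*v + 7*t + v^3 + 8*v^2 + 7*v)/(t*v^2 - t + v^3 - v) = (v + 7)/(v - 1)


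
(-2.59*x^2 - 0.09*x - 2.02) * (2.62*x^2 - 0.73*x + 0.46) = -6.7858*x^4 + 1.6549*x^3 - 6.4181*x^2 + 1.4332*x - 0.9292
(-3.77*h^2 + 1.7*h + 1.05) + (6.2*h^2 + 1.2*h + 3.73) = 2.43*h^2 + 2.9*h + 4.78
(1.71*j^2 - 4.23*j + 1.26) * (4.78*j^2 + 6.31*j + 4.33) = 8.1738*j^4 - 9.4293*j^3 - 13.2642*j^2 - 10.3653*j + 5.4558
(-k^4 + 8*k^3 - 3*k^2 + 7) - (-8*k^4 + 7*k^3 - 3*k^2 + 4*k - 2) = 7*k^4 + k^3 - 4*k + 9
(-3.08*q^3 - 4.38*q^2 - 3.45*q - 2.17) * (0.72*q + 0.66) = -2.2176*q^4 - 5.1864*q^3 - 5.3748*q^2 - 3.8394*q - 1.4322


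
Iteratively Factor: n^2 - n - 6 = (n + 2)*(n - 3)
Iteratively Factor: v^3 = (v)*(v^2) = v^2*(v)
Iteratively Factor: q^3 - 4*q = (q - 2)*(q^2 + 2*q) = (q - 2)*(q + 2)*(q)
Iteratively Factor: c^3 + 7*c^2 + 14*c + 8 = (c + 1)*(c^2 + 6*c + 8) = (c + 1)*(c + 2)*(c + 4)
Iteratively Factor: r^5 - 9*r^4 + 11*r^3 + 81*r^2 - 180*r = (r - 3)*(r^4 - 6*r^3 - 7*r^2 + 60*r) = (r - 3)*(r + 3)*(r^3 - 9*r^2 + 20*r) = r*(r - 3)*(r + 3)*(r^2 - 9*r + 20) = r*(r - 4)*(r - 3)*(r + 3)*(r - 5)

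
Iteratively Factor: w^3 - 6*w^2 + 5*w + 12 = (w + 1)*(w^2 - 7*w + 12) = (w - 4)*(w + 1)*(w - 3)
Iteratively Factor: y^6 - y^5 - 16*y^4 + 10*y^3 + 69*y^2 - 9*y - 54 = (y + 3)*(y^5 - 4*y^4 - 4*y^3 + 22*y^2 + 3*y - 18) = (y - 3)*(y + 3)*(y^4 - y^3 - 7*y^2 + y + 6) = (y - 3)*(y + 1)*(y + 3)*(y^3 - 2*y^2 - 5*y + 6) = (y - 3)*(y + 1)*(y + 2)*(y + 3)*(y^2 - 4*y + 3) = (y - 3)*(y - 1)*(y + 1)*(y + 2)*(y + 3)*(y - 3)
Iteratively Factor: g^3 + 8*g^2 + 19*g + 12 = (g + 3)*(g^2 + 5*g + 4) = (g + 3)*(g + 4)*(g + 1)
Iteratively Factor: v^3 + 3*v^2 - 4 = (v + 2)*(v^2 + v - 2) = (v - 1)*(v + 2)*(v + 2)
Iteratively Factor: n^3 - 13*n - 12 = (n + 3)*(n^2 - 3*n - 4) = (n - 4)*(n + 3)*(n + 1)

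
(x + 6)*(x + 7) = x^2 + 13*x + 42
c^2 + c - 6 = (c - 2)*(c + 3)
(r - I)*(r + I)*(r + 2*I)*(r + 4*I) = r^4 + 6*I*r^3 - 7*r^2 + 6*I*r - 8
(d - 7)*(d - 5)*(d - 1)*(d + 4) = d^4 - 9*d^3 - 5*d^2 + 153*d - 140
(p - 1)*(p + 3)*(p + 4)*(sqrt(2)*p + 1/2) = sqrt(2)*p^4 + p^3/2 + 6*sqrt(2)*p^3 + 3*p^2 + 5*sqrt(2)*p^2 - 12*sqrt(2)*p + 5*p/2 - 6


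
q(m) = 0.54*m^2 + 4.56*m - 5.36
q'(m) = 1.08*m + 4.56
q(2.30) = 7.98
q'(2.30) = 7.04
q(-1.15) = -9.89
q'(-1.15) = 3.32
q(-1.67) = -11.47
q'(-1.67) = 2.76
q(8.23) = 68.74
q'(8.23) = 13.45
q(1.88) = 5.12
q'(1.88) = 6.59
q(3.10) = 13.97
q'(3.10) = 7.91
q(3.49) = 17.13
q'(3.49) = 8.33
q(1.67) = 3.76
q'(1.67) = 6.36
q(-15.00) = 47.74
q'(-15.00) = -11.64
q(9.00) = 79.42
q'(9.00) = 14.28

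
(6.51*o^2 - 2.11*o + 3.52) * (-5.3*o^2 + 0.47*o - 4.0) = -34.503*o^4 + 14.2427*o^3 - 45.6877*o^2 + 10.0944*o - 14.08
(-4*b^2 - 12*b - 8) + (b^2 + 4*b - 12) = -3*b^2 - 8*b - 20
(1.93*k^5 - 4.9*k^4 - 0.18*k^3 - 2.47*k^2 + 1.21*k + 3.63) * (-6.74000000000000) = -13.0082*k^5 + 33.026*k^4 + 1.2132*k^3 + 16.6478*k^2 - 8.1554*k - 24.4662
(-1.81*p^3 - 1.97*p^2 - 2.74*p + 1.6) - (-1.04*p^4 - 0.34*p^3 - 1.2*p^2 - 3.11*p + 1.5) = 1.04*p^4 - 1.47*p^3 - 0.77*p^2 + 0.37*p + 0.1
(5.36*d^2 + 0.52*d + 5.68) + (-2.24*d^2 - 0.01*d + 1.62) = 3.12*d^2 + 0.51*d + 7.3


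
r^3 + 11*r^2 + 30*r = r*(r + 5)*(r + 6)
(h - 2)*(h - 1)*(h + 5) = h^3 + 2*h^2 - 13*h + 10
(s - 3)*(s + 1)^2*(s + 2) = s^4 + s^3 - 7*s^2 - 13*s - 6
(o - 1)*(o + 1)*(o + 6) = o^3 + 6*o^2 - o - 6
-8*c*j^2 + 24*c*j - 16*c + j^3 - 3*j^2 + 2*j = (-8*c + j)*(j - 2)*(j - 1)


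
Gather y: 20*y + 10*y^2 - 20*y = 10*y^2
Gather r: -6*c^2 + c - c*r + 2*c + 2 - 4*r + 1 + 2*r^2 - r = -6*c^2 + 3*c + 2*r^2 + r*(-c - 5) + 3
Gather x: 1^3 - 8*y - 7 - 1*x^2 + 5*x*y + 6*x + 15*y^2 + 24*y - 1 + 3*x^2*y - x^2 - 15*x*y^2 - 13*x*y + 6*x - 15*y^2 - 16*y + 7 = x^2*(3*y - 2) + x*(-15*y^2 - 8*y + 12)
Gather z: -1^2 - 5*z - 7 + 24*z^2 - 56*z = 24*z^2 - 61*z - 8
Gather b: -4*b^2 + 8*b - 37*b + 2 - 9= -4*b^2 - 29*b - 7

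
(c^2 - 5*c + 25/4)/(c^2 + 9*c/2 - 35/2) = (c - 5/2)/(c + 7)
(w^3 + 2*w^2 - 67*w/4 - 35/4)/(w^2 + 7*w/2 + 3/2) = (2*w^2 + 3*w - 35)/(2*(w + 3))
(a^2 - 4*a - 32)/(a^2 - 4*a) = (a^2 - 4*a - 32)/(a*(a - 4))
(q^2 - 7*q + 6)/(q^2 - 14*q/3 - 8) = 3*(q - 1)/(3*q + 4)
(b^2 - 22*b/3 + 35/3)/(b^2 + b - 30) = (b - 7/3)/(b + 6)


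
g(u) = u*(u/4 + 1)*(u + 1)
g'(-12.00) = 79.00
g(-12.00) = -264.00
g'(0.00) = 1.00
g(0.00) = 0.00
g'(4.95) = 31.75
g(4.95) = 65.90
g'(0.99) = 4.21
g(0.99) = 2.46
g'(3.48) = 18.78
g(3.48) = 29.15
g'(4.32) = 25.80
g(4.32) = 47.80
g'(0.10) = 1.26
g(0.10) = 0.11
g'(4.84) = 30.67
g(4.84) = 62.47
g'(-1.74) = -1.08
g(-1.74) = 0.73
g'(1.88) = 8.35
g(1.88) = 7.96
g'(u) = u*(u/4 + 1) + u*(u + 1)/4 + (u/4 + 1)*(u + 1) = 3*u^2/4 + 5*u/2 + 1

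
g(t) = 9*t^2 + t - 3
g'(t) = 18*t + 1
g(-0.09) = -3.02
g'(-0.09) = -0.62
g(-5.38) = 252.12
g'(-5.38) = -95.84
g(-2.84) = 66.75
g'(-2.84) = -50.12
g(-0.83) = 2.37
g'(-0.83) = -13.94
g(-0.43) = -1.77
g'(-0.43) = -6.74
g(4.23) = 162.27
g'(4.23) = 77.14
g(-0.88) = 3.09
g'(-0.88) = -14.84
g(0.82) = 3.87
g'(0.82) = 15.76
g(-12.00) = 1281.00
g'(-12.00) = -215.00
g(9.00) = 735.00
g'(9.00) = 163.00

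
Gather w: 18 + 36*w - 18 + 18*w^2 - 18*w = 18*w^2 + 18*w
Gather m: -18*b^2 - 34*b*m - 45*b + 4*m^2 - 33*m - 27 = -18*b^2 - 45*b + 4*m^2 + m*(-34*b - 33) - 27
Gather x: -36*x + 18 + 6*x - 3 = 15 - 30*x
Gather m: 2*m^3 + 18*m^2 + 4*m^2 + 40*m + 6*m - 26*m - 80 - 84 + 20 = 2*m^3 + 22*m^2 + 20*m - 144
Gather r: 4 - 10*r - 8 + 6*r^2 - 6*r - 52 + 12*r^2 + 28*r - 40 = 18*r^2 + 12*r - 96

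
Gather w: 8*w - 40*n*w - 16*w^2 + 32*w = -16*w^2 + w*(40 - 40*n)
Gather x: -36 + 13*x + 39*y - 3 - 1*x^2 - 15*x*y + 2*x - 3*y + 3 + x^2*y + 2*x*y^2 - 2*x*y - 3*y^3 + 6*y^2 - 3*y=x^2*(y - 1) + x*(2*y^2 - 17*y + 15) - 3*y^3 + 6*y^2 + 33*y - 36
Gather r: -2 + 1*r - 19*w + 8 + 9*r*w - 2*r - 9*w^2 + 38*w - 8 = r*(9*w - 1) - 9*w^2 + 19*w - 2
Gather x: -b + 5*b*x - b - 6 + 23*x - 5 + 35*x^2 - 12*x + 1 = -2*b + 35*x^2 + x*(5*b + 11) - 10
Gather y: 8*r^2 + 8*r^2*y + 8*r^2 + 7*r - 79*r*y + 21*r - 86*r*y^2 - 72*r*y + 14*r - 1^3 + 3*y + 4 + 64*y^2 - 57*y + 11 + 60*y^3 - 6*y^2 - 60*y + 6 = 16*r^2 + 42*r + 60*y^3 + y^2*(58 - 86*r) + y*(8*r^2 - 151*r - 114) + 20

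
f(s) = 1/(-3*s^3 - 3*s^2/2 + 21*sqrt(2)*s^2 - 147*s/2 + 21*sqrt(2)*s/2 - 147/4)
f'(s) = (9*s^2 - 42*sqrt(2)*s + 3*s - 21*sqrt(2)/2 + 147/2)/(-3*s^3 - 3*s^2/2 + 21*sqrt(2)*s^2 - 147*s/2 + 21*sqrt(2)*s/2 - 147/4)^2 = 8*(6*s^2 - 28*sqrt(2)*s + 2*s - 7*sqrt(2) + 49)/(3*(4*s^3 - 28*sqrt(2)*s^2 + 2*s^2 - 14*sqrt(2)*s + 98*s + 49)^2)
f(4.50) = -0.33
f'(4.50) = -1.40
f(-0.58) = 0.14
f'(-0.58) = 1.75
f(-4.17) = 0.00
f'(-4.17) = 0.00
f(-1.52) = 0.01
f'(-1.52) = 0.01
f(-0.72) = 0.05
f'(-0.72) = 0.23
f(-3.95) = 0.00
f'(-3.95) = 0.00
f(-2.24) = 0.00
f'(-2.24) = 0.00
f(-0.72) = 0.05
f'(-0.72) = 0.23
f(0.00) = -0.03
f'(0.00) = 0.04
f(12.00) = 0.00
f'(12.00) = 0.00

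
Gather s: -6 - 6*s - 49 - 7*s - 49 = -13*s - 104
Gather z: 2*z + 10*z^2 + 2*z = 10*z^2 + 4*z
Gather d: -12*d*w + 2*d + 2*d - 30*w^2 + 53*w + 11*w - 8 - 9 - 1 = d*(4 - 12*w) - 30*w^2 + 64*w - 18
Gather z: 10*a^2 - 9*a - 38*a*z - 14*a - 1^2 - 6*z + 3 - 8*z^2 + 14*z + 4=10*a^2 - 23*a - 8*z^2 + z*(8 - 38*a) + 6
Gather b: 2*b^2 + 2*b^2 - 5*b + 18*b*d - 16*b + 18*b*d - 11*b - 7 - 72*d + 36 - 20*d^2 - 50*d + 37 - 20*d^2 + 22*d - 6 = 4*b^2 + b*(36*d - 32) - 40*d^2 - 100*d + 60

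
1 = 1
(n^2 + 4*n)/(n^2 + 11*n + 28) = n/(n + 7)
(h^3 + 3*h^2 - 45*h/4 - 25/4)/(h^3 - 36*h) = (4*h^3 + 12*h^2 - 45*h - 25)/(4*h*(h^2 - 36))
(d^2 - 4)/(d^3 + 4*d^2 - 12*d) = (d + 2)/(d*(d + 6))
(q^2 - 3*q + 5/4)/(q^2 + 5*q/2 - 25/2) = (q - 1/2)/(q + 5)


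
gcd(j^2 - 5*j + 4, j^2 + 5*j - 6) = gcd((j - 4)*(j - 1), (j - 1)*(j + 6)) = j - 1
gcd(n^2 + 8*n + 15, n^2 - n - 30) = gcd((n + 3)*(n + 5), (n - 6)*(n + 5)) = n + 5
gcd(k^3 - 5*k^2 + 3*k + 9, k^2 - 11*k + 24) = k - 3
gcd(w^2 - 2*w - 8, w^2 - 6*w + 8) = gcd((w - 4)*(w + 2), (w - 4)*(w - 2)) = w - 4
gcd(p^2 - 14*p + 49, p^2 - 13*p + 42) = p - 7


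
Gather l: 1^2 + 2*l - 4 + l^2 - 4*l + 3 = l^2 - 2*l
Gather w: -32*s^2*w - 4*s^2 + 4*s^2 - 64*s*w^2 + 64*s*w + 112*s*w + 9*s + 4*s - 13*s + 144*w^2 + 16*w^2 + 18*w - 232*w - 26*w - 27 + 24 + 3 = w^2*(160 - 64*s) + w*(-32*s^2 + 176*s - 240)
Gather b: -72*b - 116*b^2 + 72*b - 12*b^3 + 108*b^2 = -12*b^3 - 8*b^2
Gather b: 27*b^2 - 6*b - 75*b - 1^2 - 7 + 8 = 27*b^2 - 81*b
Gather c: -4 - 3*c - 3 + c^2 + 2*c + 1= c^2 - c - 6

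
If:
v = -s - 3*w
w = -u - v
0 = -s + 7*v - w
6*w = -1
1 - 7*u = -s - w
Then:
No Solution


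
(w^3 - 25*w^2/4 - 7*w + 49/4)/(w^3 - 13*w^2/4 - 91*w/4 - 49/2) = (w - 1)/(w + 2)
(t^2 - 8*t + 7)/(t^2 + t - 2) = (t - 7)/(t + 2)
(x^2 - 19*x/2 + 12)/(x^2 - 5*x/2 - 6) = (-2*x^2 + 19*x - 24)/(-2*x^2 + 5*x + 12)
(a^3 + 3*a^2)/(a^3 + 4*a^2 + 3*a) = a/(a + 1)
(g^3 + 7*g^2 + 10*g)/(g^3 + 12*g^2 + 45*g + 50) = g/(g + 5)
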